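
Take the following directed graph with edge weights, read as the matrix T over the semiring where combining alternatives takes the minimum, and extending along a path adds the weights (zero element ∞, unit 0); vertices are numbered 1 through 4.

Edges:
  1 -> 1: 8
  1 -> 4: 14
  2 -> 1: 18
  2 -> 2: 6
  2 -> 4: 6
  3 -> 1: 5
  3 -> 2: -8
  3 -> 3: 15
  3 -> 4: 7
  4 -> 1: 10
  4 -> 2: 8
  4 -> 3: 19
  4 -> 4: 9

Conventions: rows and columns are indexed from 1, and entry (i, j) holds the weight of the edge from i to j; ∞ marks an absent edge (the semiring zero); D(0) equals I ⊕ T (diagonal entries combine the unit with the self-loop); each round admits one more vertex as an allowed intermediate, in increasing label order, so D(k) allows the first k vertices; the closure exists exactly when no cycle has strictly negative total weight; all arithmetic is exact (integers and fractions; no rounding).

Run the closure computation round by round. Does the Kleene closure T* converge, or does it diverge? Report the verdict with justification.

D(0):
  [0, ∞, ∞, 14]
  [18, 0, ∞, 6]
  [5, -8, 0, 7]
  [10, 8, 19, 0]
D(1):
  [0, ∞, ∞, 14]
  [18, 0, ∞, 6]
  [5, -8, 0, 7]
  [10, 8, 19, 0]
D(2):
  [0, ∞, ∞, 14]
  [18, 0, ∞, 6]
  [5, -8, 0, -2]
  [10, 8, 19, 0]
D(3):
  [0, ∞, ∞, 14]
  [18, 0, ∞, 6]
  [5, -8, 0, -2]
  [10, 8, 19, 0]
D(4):
  [0, 22, 33, 14]
  [16, 0, 25, 6]
  [5, -8, 0, -2]
  [10, 8, 19, 0]
Key observation: every diagonal entry stays at the unit through all rounds, so no improving cycle exists.
Answer: CONVERGES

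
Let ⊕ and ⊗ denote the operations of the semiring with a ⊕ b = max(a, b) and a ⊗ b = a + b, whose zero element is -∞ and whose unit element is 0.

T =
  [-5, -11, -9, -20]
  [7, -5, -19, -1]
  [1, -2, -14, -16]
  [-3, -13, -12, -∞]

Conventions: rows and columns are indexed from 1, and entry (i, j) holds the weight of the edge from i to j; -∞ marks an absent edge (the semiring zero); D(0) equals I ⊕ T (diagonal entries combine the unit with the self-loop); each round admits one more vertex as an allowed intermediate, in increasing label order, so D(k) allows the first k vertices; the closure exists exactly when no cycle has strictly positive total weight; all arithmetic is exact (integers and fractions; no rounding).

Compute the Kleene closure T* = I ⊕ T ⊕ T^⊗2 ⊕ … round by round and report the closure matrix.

D(0):
  [0, -11, -9, -20]
  [7, 0, -19, -1]
  [1, -2, 0, -16]
  [-3, -13, -12, 0]
D(1):
  [0, -11, -9, -20]
  [7, 0, -2, -1]
  [1, -2, 0, -16]
  [-3, -13, -12, 0]
D(2):
  [0, -11, -9, -12]
  [7, 0, -2, -1]
  [5, -2, 0, -3]
  [-3, -13, -12, 0]
D(3):
  [0, -11, -9, -12]
  [7, 0, -2, -1]
  [5, -2, 0, -3]
  [-3, -13, -12, 0]
D(4):
  [0, -11, -9, -12]
  [7, 0, -2, -1]
  [5, -2, 0, -3]
  [-3, -13, -12, 0]
Answer: T* = [[0, -11, -9, -12], [7, 0, -2, -1], [5, -2, 0, -3], [-3, -13, -12, 0]]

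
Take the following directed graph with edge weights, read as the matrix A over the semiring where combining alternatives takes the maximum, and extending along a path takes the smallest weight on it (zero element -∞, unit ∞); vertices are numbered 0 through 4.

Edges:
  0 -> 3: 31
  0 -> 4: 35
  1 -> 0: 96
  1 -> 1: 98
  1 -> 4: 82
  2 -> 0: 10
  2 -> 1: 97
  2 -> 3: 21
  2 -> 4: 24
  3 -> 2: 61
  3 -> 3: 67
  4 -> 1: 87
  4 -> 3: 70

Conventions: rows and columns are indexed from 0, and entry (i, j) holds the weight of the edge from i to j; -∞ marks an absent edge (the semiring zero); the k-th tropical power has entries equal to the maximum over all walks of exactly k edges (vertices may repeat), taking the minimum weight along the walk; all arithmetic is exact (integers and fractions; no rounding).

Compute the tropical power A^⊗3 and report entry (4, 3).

A^⊗2:
  [-∞, 35, 31, 35, -∞]
  [96, 98, -∞, 70, 82]
  [96, 97, 21, 24, 82]
  [10, 61, 61, 67, 24]
  [87, 87, 61, 67, 82]
A^⊗3:
  [35, 35, 35, 35, 35]
  [96, 98, 61, 70, 82]
  [96, 97, 24, 70, 82]
  [61, 61, 61, 67, 61]
  [87, 87, 61, 70, 82]
Key observation: the optimum is the walk 4->1->4->3, with weight 87 min 82 min 70 = 70.
Optimal value attained by: walk 4->1->4->3.
Answer: (A^⊗3)[4][3] = 70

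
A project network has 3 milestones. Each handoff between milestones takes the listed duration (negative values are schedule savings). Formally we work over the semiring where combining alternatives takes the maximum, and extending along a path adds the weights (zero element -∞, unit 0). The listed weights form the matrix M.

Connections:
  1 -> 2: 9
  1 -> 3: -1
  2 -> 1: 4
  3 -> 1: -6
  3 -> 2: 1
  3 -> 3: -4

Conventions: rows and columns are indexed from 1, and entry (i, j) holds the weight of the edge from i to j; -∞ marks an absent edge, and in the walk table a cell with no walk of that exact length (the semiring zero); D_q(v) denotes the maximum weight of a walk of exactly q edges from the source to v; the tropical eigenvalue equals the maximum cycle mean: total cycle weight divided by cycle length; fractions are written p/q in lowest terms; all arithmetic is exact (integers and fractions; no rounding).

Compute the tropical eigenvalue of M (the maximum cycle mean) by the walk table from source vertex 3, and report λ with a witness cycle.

q=0: [-∞, -∞, 0]
q=1: [-6, 1, -4]
q=2: [5, 3, -7]
q=3: [7, 14, 4]
Optimal cycle mean attained by: cycle 1->2->1, total 9 + 4, length 2.
Answer: λ = 13/2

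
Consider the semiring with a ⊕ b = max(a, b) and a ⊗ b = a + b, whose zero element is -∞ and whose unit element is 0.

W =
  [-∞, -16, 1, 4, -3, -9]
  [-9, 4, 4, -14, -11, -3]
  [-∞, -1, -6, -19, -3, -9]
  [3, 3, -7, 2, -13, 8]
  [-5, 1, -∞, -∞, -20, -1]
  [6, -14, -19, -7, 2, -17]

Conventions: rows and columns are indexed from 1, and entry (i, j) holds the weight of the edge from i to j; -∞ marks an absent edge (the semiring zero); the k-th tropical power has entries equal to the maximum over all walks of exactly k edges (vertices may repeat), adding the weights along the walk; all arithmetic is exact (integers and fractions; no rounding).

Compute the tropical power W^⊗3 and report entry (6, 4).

W^⊗2:
  [7, 7, -3, 6, -2, 12]
  [3, 8, 8, -5, 1, 1]
  [-3, 3, 3, -15, -7, -4]
  [14, 7, 7, 7, 10, 10]
  [5, 5, 5, -1, 1, -2]
  [-3, 3, 7, 10, 3, 1]
W^⊗3:
  [18, 11, 11, 11, 14, 14]
  [7, 12, 12, 7, 5, 5]
  [2, 7, 7, 1, 0, 0]
  [16, 11, 15, 18, 12, 15]
  [4, 9, 9, 9, 2, 7]
  [13, 13, 7, 12, 4, 18]
Key observation: the optimum is the walk 6->1->4->4, with weight 6 + 4 + 2 = 12.
Optimal value attained by: walk 6->1->4->4.
Answer: (W^⊗3)[6][4] = 12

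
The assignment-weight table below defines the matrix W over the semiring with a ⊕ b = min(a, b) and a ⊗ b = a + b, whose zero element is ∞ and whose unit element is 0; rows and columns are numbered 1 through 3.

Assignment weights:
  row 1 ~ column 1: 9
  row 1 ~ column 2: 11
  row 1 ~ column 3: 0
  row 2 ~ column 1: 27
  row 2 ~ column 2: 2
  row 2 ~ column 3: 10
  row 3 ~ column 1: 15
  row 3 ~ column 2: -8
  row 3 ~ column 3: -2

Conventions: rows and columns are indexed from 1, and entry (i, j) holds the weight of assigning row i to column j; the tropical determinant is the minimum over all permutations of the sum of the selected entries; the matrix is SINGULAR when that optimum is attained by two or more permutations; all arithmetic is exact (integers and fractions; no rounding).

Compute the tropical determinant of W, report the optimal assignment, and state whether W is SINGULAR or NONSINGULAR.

σ = (1, 2, 3): 9 + 2 + (-2) = 9
σ = (1, 3, 2): 9 + 10 + (-8) = 11
σ = (2, 1, 3): 11 + 27 + (-2) = 36
σ = (2, 3, 1): 11 + 10 + 15 = 36
σ = (3, 1, 2): 0 + 27 + (-8) = 19
σ = (3, 2, 1): 0 + 2 + 15 = 17
Optimal value attained by: σ = (1, 2, 3).
Answer: det⊕(W) = 9; verdict: NONSINGULAR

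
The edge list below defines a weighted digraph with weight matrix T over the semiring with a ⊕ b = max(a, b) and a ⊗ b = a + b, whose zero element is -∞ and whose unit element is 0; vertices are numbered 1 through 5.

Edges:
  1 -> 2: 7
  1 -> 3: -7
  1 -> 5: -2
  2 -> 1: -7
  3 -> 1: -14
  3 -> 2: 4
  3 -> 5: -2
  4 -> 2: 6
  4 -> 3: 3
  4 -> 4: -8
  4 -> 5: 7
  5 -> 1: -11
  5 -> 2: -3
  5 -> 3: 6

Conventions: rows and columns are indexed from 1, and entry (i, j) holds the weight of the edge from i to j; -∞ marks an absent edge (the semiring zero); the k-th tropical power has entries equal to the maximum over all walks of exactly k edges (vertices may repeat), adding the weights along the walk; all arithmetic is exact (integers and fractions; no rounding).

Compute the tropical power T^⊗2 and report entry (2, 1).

T^⊗2:
  [0, -3, 4, -∞, -9]
  [-∞, 0, -14, -∞, -9]
  [-3, -5, 4, -∞, -16]
  [-1, 7, 13, -16, 1]
  [-8, 10, -18, -∞, 4]
Key observation: no walk of exactly 2 edges connects these vertices, so the entry is the semiring zero.
Answer: (T^⊗2)[2][1] = -∞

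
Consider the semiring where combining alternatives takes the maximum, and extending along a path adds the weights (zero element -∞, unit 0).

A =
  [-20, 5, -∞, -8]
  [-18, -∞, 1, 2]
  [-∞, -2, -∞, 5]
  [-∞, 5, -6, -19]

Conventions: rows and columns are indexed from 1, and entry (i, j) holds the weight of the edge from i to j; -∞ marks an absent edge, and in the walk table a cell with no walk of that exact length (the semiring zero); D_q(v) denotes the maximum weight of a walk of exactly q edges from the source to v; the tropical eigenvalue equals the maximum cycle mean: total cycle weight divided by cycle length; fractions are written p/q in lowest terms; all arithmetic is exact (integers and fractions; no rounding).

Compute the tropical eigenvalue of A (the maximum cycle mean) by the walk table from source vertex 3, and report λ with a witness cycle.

q=0: [-∞, -∞, 0, -∞]
q=1: [-∞, -2, -∞, 5]
q=2: [-20, 10, -1, 0]
q=3: [-8, 5, 11, 12]
q=4: [-13, 17, 6, 16]
Optimal cycle mean attained by: cycle 2->3->4->2, total 1 + 5 + 5, length 3.
Answer: λ = 11/3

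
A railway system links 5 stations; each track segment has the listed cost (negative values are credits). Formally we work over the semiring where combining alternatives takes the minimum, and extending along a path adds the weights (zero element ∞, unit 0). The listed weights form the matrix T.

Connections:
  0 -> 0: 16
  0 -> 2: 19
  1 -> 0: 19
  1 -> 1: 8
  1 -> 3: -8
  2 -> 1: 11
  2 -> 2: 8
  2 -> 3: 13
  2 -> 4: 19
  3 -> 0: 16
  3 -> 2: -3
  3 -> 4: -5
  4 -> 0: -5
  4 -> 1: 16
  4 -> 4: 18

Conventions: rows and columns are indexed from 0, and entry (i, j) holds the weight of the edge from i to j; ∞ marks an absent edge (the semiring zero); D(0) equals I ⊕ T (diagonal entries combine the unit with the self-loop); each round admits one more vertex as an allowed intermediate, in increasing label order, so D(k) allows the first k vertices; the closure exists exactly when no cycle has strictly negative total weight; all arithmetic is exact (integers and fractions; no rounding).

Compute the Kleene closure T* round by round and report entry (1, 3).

D(0):
  [0, ∞, 19, ∞, ∞]
  [19, 0, ∞, -8, ∞]
  [∞, 11, 0, 13, 19]
  [16, ∞, -3, 0, -5]
  [-5, 16, ∞, ∞, 0]
D(1):
  [0, ∞, 19, ∞, ∞]
  [19, 0, 38, -8, ∞]
  [∞, 11, 0, 13, 19]
  [16, ∞, -3, 0, -5]
  [-5, 16, 14, ∞, 0]
D(2):
  [0, ∞, 19, ∞, ∞]
  [19, 0, 38, -8, ∞]
  [30, 11, 0, 3, 19]
  [16, ∞, -3, 0, -5]
  [-5, 16, 14, 8, 0]
D(3):
  [0, 30, 19, 22, 38]
  [19, 0, 38, -8, 57]
  [30, 11, 0, 3, 19]
  [16, 8, -3, 0, -5]
  [-5, 16, 14, 8, 0]
D(4):
  [0, 30, 19, 22, 17]
  [8, 0, -11, -8, -13]
  [19, 11, 0, 3, -2]
  [16, 8, -3, 0, -5]
  [-5, 16, 5, 8, 0]
D(5):
  [0, 30, 19, 22, 17]
  [-18, 0, -11, -8, -13]
  [-7, 11, 0, 3, -2]
  [-10, 8, -3, 0, -5]
  [-5, 16, 5, 8, 0]
Answer: T*[1][3] = -8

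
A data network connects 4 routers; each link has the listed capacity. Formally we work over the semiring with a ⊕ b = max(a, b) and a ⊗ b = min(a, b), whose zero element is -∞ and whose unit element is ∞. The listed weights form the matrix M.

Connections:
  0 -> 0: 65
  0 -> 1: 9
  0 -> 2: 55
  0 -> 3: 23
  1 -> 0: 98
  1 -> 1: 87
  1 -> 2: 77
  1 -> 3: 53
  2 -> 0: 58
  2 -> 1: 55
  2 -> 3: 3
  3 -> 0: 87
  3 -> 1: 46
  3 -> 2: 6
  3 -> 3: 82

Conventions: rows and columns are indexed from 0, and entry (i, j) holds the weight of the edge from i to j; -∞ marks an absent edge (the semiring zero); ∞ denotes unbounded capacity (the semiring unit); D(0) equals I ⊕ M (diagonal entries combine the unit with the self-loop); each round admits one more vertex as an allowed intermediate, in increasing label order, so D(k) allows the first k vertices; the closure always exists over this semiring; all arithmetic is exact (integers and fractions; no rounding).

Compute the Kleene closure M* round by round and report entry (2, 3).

D(0):
  [∞, 9, 55, 23]
  [98, ∞, 77, 53]
  [58, 55, ∞, 3]
  [87, 46, 6, ∞]
D(1):
  [∞, 9, 55, 23]
  [98, ∞, 77, 53]
  [58, 55, ∞, 23]
  [87, 46, 55, ∞]
D(2):
  [∞, 9, 55, 23]
  [98, ∞, 77, 53]
  [58, 55, ∞, 53]
  [87, 46, 55, ∞]
D(3):
  [∞, 55, 55, 53]
  [98, ∞, 77, 53]
  [58, 55, ∞, 53]
  [87, 55, 55, ∞]
D(4):
  [∞, 55, 55, 53]
  [98, ∞, 77, 53]
  [58, 55, ∞, 53]
  [87, 55, 55, ∞]
Answer: M*[2][3] = 53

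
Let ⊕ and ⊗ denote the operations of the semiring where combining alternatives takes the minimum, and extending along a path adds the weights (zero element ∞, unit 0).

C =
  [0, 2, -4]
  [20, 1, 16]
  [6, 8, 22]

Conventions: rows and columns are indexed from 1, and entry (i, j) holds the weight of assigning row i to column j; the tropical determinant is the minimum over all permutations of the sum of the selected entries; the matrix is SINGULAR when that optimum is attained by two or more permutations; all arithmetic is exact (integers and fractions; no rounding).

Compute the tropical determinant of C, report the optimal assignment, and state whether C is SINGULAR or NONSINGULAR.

σ = (1, 2, 3): 0 + 1 + 22 = 23
σ = (1, 3, 2): 0 + 16 + 8 = 24
σ = (2, 1, 3): 2 + 20 + 22 = 44
σ = (2, 3, 1): 2 + 16 + 6 = 24
σ = (3, 1, 2): (-4) + 20 + 8 = 24
σ = (3, 2, 1): (-4) + 1 + 6 = 3
Optimal value attained by: σ = (3, 2, 1).
Answer: det⊕(C) = 3; verdict: NONSINGULAR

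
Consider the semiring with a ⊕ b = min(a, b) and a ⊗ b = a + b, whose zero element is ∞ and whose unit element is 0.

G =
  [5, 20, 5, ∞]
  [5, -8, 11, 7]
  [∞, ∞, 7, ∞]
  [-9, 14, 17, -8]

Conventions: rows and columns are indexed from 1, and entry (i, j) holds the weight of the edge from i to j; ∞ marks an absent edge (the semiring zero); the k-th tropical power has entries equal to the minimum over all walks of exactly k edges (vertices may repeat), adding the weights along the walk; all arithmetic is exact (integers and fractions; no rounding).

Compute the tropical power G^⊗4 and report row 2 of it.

G^⊗2:
  [10, 12, 10, 27]
  [-3, -16, 3, -1]
  [∞, ∞, 14, ∞]
  [-17, 6, -4, -16]
G^⊗3:
  [15, 4, 15, 19]
  [-11, -24, -5, -9]
  [∞, ∞, 21, ∞]
  [-25, -2, -12, -24]
G^⊗4:
  [9, -4, 15, 11]
  [-19, -32, -13, -17]
  [∞, ∞, 28, ∞]
  [-33, -10, -20, -32]
Answer: row 2 of G^⊗4 = [-19, -32, -13, -17]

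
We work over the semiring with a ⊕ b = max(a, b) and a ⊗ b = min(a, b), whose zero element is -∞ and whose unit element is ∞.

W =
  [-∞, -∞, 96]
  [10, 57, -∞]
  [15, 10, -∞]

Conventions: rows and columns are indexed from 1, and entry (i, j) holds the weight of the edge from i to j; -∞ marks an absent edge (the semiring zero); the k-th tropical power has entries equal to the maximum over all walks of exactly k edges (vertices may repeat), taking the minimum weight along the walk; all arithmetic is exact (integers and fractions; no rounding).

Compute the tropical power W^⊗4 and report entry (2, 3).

W^⊗2:
  [15, 10, -∞]
  [10, 57, 10]
  [10, 10, 15]
W^⊗3:
  [10, 10, 15]
  [10, 57, 10]
  [15, 10, 10]
W^⊗4:
  [15, 10, 10]
  [10, 57, 10]
  [10, 10, 15]
Key observation: the optimum is the walk 2->1->3->1->3, with weight 10 min 96 min 15 min 96 = 10.
Optimal value attained by: walk 2->1->3->1->3.
Answer: (W^⊗4)[2][3] = 10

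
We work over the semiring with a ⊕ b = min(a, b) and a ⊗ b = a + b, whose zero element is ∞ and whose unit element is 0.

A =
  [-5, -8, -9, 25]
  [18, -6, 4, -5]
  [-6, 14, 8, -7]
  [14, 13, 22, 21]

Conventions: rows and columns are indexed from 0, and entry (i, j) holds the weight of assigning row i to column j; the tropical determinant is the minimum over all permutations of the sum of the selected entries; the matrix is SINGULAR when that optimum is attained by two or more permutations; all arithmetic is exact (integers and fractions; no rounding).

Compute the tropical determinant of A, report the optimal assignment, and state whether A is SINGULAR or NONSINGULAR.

σ = (0, 1, 2, 3): (-5) + (-6) + 8 + 21 = 18
σ = (0, 1, 3, 2): (-5) + (-6) + (-7) + 22 = 4
σ = (0, 2, 1, 3): (-5) + 4 + 14 + 21 = 34
σ = (0, 2, 3, 1): (-5) + 4 + (-7) + 13 = 5
σ = (0, 3, 1, 2): (-5) + (-5) + 14 + 22 = 26
σ = (0, 3, 2, 1): (-5) + (-5) + 8 + 13 = 11
σ = (1, 0, 2, 3): (-8) + 18 + 8 + 21 = 39
σ = (1, 0, 3, 2): (-8) + 18 + (-7) + 22 = 25
σ = (1, 2, 0, 3): (-8) + 4 + (-6) + 21 = 11
σ = (1, 2, 3, 0): (-8) + 4 + (-7) + 14 = 3
σ = (1, 3, 0, 2): (-8) + (-5) + (-6) + 22 = 3
σ = (1, 3, 2, 0): (-8) + (-5) + 8 + 14 = 9
σ = (2, 0, 1, 3): (-9) + 18 + 14 + 21 = 44
σ = (2, 0, 3, 1): (-9) + 18 + (-7) + 13 = 15
σ = (2, 1, 0, 3): (-9) + (-6) + (-6) + 21 = 0
σ = (2, 1, 3, 0): (-9) + (-6) + (-7) + 14 = -8
σ = (2, 3, 0, 1): (-9) + (-5) + (-6) + 13 = -7
σ = (2, 3, 1, 0): (-9) + (-5) + 14 + 14 = 14
σ = (3, 0, 1, 2): 25 + 18 + 14 + 22 = 79
σ = (3, 0, 2, 1): 25 + 18 + 8 + 13 = 64
σ = (3, 1, 0, 2): 25 + (-6) + (-6) + 22 = 35
σ = (3, 1, 2, 0): 25 + (-6) + 8 + 14 = 41
σ = (3, 2, 0, 1): 25 + 4 + (-6) + 13 = 36
σ = (3, 2, 1, 0): 25 + 4 + 14 + 14 = 57
Optimal value attained by: σ = (2, 1, 3, 0).
Answer: det⊕(A) = -8; verdict: NONSINGULAR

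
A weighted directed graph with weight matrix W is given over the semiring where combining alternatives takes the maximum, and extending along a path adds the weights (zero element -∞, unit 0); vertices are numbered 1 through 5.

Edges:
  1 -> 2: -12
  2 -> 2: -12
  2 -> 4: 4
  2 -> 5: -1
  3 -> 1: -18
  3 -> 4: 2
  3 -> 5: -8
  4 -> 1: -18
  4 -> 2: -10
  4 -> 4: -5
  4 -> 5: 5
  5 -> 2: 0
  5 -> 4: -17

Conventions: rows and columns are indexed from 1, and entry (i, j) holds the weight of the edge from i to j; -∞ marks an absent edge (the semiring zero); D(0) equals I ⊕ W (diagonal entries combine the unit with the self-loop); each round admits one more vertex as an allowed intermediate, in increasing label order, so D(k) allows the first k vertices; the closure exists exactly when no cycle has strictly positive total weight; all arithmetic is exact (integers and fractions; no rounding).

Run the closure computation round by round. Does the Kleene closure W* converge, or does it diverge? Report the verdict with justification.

D(0):
  [0, -12, -∞, -∞, -∞]
  [-∞, 0, -∞, 4, -1]
  [-18, -∞, 0, 2, -8]
  [-18, -10, -∞, 0, 5]
  [-∞, 0, -∞, -17, 0]
D(1):
  [0, -12, -∞, -∞, -∞]
  [-∞, 0, -∞, 4, -1]
  [-18, -30, 0, 2, -8]
  [-18, -10, -∞, 0, 5]
  [-∞, 0, -∞, -17, 0]
D(2):
  [0, -12, -∞, -8, -13]
  [-∞, 0, -∞, 4, -1]
  [-18, -30, 0, 2, -8]
  [-18, -10, -∞, 0, 5]
  [-∞, 0, -∞, 4, 0]
D(3):
  [0, -12, -∞, -8, -13]
  [-∞, 0, -∞, 4, -1]
  [-18, -30, 0, 2, -8]
  [-18, -10, -∞, 0, 5]
  [-∞, 0, -∞, 4, 0]
Detection: at round 4, diagonal entry (5, 5) turns strictly positive.
Key observation: the cycle 5->2->4->5 has total weight 0 + 4 + 5, which is strictly positive.
Answer: DIVERGES — positive cycle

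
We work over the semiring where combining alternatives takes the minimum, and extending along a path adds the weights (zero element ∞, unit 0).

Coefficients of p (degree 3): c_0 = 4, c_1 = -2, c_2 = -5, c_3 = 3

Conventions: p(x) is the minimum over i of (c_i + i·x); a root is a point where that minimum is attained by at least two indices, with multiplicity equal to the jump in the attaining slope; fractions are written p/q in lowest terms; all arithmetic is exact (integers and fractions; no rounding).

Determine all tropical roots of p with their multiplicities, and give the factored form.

hull edge (i=0, c=4) to (i=1, c=-2): slope -6, span 1
hull edge (i=1, c=-2) to (i=2, c=-5): slope -3, span 1
hull edge (i=2, c=-5) to (i=3, c=3): slope 8, span 1
Factored form: p(x) = 3 ⊗ (x ⊕ (-8)) ⊗ (x ⊕ 3) ⊗ (x ⊕ 6)
Answer: roots = -8 (mult 1), 3 (mult 1), 6 (mult 1)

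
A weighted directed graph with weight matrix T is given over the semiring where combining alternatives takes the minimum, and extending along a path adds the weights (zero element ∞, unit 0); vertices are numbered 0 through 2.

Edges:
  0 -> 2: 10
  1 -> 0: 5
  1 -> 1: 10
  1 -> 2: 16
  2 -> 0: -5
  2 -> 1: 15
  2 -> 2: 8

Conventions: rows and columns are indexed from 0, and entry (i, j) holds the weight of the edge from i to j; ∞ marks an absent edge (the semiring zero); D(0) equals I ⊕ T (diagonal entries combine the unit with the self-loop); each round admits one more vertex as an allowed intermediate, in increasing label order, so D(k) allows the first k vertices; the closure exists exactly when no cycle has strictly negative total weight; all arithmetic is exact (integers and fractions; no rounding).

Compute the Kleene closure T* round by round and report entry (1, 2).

D(0):
  [0, ∞, 10]
  [5, 0, 16]
  [-5, 15, 0]
D(1):
  [0, ∞, 10]
  [5, 0, 15]
  [-5, 15, 0]
D(2):
  [0, ∞, 10]
  [5, 0, 15]
  [-5, 15, 0]
D(3):
  [0, 25, 10]
  [5, 0, 15]
  [-5, 15, 0]
Answer: T*[1][2] = 15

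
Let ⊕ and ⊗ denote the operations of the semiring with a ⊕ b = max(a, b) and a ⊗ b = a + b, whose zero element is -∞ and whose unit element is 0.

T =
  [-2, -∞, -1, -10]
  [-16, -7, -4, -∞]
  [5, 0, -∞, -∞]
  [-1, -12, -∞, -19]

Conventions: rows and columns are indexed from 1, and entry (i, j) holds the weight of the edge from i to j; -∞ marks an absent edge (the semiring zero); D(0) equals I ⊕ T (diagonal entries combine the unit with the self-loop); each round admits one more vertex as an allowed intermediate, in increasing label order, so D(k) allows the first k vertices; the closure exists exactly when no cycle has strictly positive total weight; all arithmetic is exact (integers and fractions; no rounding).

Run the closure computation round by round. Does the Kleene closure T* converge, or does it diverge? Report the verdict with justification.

D(0):
  [0, -∞, -1, -10]
  [-16, 0, -4, -∞]
  [5, 0, 0, -∞]
  [-1, -12, -∞, 0]
Detection: at round 1, diagonal entry (3, 3) turns strictly positive.
Key observation: the cycle 3->1->3 has total weight 5 + (-1), which is strictly positive.
Answer: DIVERGES — positive cycle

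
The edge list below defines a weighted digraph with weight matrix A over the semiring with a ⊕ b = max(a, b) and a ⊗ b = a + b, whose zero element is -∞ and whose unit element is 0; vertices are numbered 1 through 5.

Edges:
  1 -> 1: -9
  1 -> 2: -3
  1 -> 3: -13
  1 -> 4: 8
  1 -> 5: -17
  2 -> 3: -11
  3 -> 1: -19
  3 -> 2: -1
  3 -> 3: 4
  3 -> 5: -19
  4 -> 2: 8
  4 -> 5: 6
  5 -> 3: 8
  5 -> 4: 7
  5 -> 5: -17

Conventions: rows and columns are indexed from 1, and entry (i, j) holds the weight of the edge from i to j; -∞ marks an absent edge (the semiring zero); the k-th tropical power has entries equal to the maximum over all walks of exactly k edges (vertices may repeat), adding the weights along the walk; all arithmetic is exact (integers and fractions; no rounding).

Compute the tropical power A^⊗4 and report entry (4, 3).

A^⊗2:
  [-18, 16, -9, -1, 14]
  [-30, -12, -7, -∞, -30]
  [-15, 3, 8, -11, -15]
  [-∞, -∞, 14, 13, -11]
  [-11, 15, 12, -10, 13]
A^⊗3:
  [-27, 7, 22, 21, 5]
  [-26, -8, -3, -22, -26]
  [-11, 7, 12, -7, -5]
  [-5, 21, 18, -4, 19]
  [-7, 11, 21, 20, -4]
A^⊗4:
  [3, 29, 26, 12, 27]
  [-22, -4, 1, -18, -16]
  [-7, 11, 16, 2, -1]
  [-1, 17, 27, 26, 2]
  [2, 28, 25, 3, 26]
Key observation: the optimum is the walk 4->5->4->5->3, with weight 6 + 7 + 6 + 8 = 27.
Optimal value attained by: walk 4->5->4->5->3.
Answer: (A^⊗4)[4][3] = 27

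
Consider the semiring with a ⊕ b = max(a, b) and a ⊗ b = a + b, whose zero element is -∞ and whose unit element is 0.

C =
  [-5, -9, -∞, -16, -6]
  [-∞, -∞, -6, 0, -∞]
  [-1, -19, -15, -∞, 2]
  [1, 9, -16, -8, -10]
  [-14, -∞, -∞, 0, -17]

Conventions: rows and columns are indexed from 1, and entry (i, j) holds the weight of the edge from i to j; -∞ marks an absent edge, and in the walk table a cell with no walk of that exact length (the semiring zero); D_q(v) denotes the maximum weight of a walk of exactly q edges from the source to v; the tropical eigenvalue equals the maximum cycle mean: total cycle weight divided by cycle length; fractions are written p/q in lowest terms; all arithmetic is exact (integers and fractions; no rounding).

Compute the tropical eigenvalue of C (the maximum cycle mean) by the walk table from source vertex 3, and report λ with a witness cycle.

q=0: [-∞, -∞, 0, -∞, -∞]
q=1: [-1, -19, -15, -∞, 2]
q=2: [-6, -10, -25, 2, -7]
q=3: [3, 11, -14, -6, -8]
q=4: [-2, 3, 5, 11, -3]
q=5: [12, 20, -3, 3, 7]
Optimal cycle mean attained by: cycle 2->4->2, total 0 + 9, length 2.
Answer: λ = 9/2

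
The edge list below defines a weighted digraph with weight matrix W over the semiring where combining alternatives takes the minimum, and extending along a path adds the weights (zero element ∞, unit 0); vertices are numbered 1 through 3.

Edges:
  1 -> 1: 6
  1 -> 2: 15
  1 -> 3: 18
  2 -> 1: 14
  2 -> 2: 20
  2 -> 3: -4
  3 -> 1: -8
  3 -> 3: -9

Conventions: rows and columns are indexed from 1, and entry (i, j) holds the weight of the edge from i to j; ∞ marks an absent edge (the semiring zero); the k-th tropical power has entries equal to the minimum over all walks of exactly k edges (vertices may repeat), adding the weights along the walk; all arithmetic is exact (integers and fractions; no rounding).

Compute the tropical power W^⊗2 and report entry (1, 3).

W^⊗2:
  [10, 21, 9]
  [-12, 29, -13]
  [-17, 7, -18]
Key observation: the optimum is the walk 1->3->3, with weight 18 + (-9) = 9.
Optimal value attained by: walk 1->3->3.
Answer: (W^⊗2)[1][3] = 9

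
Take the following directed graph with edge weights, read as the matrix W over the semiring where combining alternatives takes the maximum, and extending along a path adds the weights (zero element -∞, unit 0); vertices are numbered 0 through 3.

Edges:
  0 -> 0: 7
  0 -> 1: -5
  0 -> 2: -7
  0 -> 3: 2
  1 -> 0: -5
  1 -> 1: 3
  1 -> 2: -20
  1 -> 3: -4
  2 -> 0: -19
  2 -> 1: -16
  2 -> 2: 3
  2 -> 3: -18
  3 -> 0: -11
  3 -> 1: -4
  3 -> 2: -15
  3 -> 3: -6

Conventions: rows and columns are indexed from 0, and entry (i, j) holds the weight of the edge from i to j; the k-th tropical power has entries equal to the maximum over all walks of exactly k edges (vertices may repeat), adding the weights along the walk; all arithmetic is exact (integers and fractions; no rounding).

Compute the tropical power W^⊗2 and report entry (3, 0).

W^⊗2:
  [14, 2, 0, 9]
  [2, 6, -12, -1]
  [-12, -13, 6, -15]
  [-4, -1, -12, -8]
Key observation: the optimum is the walk 3->0->0, with weight (-11) + 7 = -4.
Optimal value attained by: walk 3->0->0.
Answer: (W^⊗2)[3][0] = -4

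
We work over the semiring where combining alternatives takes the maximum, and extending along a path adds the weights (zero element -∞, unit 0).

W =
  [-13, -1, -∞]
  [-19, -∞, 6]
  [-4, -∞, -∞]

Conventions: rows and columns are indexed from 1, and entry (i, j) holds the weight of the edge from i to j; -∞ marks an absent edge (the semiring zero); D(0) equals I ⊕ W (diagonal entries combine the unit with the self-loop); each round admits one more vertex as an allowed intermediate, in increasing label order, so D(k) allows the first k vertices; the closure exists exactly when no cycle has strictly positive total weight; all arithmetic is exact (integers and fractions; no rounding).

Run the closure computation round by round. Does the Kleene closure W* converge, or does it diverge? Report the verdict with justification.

D(0):
  [0, -1, -∞]
  [-19, 0, 6]
  [-4, -∞, 0]
D(1):
  [0, -1, -∞]
  [-19, 0, 6]
  [-4, -5, 0]
Detection: at round 2, diagonal entry (3, 3) turns strictly positive.
Key observation: the cycle 3->1->2->3 has total weight (-4) + (-1) + 6, which is strictly positive.
Answer: DIVERGES — positive cycle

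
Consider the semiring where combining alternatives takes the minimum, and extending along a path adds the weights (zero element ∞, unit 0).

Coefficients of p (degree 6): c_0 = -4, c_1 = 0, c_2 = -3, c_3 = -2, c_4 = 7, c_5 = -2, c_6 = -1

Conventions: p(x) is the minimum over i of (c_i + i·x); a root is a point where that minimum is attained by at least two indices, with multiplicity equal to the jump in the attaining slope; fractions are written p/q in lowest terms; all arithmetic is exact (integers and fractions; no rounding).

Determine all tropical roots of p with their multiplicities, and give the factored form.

hull edge (i=0, c=-4) to (i=5, c=-2): slope 2/5, span 5
hull edge (i=5, c=-2) to (i=6, c=-1): slope 1, span 1
Factored form: p(x) = -1 ⊗ (x ⊕ (-1)) ⊗ (x ⊕ (-2/5)) ⊗ (x ⊕ (-2/5)) ⊗ (x ⊕ (-2/5)) ⊗ (x ⊕ (-2/5)) ⊗ (x ⊕ (-2/5))
Answer: roots = -1 (mult 1), -2/5 (mult 5)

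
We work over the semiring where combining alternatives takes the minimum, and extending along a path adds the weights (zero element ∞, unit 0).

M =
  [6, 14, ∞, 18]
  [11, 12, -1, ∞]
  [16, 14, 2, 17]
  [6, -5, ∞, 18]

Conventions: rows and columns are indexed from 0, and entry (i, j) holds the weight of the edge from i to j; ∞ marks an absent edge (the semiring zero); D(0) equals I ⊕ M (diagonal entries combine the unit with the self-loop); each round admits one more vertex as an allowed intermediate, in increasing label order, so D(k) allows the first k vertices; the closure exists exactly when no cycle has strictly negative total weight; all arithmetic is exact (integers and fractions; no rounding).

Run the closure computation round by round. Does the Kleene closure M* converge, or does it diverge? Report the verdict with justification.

D(0):
  [0, 14, ∞, 18]
  [11, 0, -1, ∞]
  [16, 14, 0, 17]
  [6, -5, ∞, 0]
D(1):
  [0, 14, ∞, 18]
  [11, 0, -1, 29]
  [16, 14, 0, 17]
  [6, -5, ∞, 0]
D(2):
  [0, 14, 13, 18]
  [11, 0, -1, 29]
  [16, 14, 0, 17]
  [6, -5, -6, 0]
D(3):
  [0, 14, 13, 18]
  [11, 0, -1, 16]
  [16, 14, 0, 17]
  [6, -5, -6, 0]
D(4):
  [0, 13, 12, 18]
  [11, 0, -1, 16]
  [16, 12, 0, 17]
  [6, -5, -6, 0]
Key observation: every diagonal entry stays at the unit through all rounds, so no improving cycle exists.
Answer: CONVERGES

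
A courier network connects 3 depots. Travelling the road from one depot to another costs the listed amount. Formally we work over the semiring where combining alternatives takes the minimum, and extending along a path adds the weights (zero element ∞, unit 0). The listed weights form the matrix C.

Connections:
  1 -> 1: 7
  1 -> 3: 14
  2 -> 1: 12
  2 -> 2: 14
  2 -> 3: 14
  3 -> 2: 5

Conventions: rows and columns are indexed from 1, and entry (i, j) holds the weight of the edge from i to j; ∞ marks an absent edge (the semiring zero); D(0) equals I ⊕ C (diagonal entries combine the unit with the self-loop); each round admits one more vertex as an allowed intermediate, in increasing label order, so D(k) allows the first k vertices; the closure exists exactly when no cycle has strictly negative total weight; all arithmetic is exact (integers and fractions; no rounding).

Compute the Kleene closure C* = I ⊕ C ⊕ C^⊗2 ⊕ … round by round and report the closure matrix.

D(0):
  [0, ∞, 14]
  [12, 0, 14]
  [∞, 5, 0]
D(1):
  [0, ∞, 14]
  [12, 0, 14]
  [∞, 5, 0]
D(2):
  [0, ∞, 14]
  [12, 0, 14]
  [17, 5, 0]
D(3):
  [0, 19, 14]
  [12, 0, 14]
  [17, 5, 0]
Answer: C* = [[0, 19, 14], [12, 0, 14], [17, 5, 0]]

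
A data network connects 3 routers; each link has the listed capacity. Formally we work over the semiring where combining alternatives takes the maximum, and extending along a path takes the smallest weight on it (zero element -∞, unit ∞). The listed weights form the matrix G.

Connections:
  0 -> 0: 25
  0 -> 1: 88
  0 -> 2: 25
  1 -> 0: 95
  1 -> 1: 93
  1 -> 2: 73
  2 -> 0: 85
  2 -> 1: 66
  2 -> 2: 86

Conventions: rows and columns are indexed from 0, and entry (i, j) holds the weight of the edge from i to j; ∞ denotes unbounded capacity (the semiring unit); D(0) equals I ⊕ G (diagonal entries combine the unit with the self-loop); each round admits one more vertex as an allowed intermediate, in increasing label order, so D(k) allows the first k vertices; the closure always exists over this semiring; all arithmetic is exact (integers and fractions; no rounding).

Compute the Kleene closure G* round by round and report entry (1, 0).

D(0):
  [∞, 88, 25]
  [95, ∞, 73]
  [85, 66, ∞]
D(1):
  [∞, 88, 25]
  [95, ∞, 73]
  [85, 85, ∞]
D(2):
  [∞, 88, 73]
  [95, ∞, 73]
  [85, 85, ∞]
D(3):
  [∞, 88, 73]
  [95, ∞, 73]
  [85, 85, ∞]
Answer: G*[1][0] = 95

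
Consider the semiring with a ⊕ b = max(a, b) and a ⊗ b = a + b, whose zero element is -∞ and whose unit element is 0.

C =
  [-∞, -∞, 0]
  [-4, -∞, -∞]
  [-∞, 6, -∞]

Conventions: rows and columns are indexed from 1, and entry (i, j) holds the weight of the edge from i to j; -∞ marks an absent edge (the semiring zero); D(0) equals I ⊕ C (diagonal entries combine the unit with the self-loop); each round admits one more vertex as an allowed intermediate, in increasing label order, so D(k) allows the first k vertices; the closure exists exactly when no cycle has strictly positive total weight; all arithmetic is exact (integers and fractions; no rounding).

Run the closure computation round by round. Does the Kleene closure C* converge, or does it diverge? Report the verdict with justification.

D(0):
  [0, -∞, 0]
  [-4, 0, -∞]
  [-∞, 6, 0]
D(1):
  [0, -∞, 0]
  [-4, 0, -4]
  [-∞, 6, 0]
Detection: at round 2, diagonal entry (3, 3) turns strictly positive.
Key observation: the cycle 3->2->1->3 has total weight 6 + (-4) + 0, which is strictly positive.
Answer: DIVERGES — positive cycle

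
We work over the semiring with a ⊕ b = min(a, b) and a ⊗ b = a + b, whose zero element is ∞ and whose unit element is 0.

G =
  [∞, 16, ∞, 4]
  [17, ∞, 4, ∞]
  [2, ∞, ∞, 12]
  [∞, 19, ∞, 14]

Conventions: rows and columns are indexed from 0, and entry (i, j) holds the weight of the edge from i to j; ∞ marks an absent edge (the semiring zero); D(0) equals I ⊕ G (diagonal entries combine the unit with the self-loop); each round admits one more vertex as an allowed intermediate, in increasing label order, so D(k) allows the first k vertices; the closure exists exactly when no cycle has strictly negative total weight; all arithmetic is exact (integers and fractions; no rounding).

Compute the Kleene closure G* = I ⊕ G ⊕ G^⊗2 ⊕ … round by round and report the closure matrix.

D(0):
  [0, 16, ∞, 4]
  [17, 0, 4, ∞]
  [2, ∞, 0, 12]
  [∞, 19, ∞, 0]
D(1):
  [0, 16, ∞, 4]
  [17, 0, 4, 21]
  [2, 18, 0, 6]
  [∞, 19, ∞, 0]
D(2):
  [0, 16, 20, 4]
  [17, 0, 4, 21]
  [2, 18, 0, 6]
  [36, 19, 23, 0]
D(3):
  [0, 16, 20, 4]
  [6, 0, 4, 10]
  [2, 18, 0, 6]
  [25, 19, 23, 0]
D(4):
  [0, 16, 20, 4]
  [6, 0, 4, 10]
  [2, 18, 0, 6]
  [25, 19, 23, 0]
Answer: G* = [[0, 16, 20, 4], [6, 0, 4, 10], [2, 18, 0, 6], [25, 19, 23, 0]]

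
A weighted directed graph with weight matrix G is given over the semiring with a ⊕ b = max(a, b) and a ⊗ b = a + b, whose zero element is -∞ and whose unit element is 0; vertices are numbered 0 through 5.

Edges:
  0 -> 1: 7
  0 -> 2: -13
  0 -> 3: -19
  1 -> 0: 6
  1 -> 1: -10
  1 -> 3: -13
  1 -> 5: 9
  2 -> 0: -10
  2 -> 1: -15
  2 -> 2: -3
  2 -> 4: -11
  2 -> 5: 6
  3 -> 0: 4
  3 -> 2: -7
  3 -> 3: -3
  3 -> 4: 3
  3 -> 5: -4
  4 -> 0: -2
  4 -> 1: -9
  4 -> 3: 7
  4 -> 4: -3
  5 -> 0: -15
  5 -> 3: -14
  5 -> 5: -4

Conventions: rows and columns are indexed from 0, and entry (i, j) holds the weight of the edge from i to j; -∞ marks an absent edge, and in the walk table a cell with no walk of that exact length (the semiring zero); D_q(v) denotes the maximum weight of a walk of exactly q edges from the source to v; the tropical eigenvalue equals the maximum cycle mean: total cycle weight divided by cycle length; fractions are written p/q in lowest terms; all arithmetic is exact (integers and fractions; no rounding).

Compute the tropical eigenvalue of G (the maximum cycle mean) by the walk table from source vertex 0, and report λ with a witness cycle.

q=0: [0, -∞, -∞, -∞, -∞, -∞]
q=1: [-∞, 7, -13, -19, -∞, -∞]
q=2: [13, -3, -16, -6, -16, 16]
q=3: [3, 20, 0, 2, -3, 12]
q=4: [26, 10, -3, 7, 5, 29]
q=5: [16, 33, 13, 15, 10, 25]
q=6: [39, 23, 10, 20, 18, 42]
Optimal cycle mean attained by: cycle 0->1->0, total 7 + 6, length 2.
Answer: λ = 13/2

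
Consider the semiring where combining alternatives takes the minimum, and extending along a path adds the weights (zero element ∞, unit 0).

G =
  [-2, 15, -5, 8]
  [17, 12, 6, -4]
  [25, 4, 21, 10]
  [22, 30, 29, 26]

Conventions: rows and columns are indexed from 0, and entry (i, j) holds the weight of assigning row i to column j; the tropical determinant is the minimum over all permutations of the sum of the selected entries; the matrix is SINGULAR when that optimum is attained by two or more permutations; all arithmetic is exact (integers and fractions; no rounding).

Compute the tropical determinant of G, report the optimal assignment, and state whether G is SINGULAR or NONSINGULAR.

σ = (0, 1, 2, 3): (-2) + 12 + 21 + 26 = 57
σ = (0, 1, 3, 2): (-2) + 12 + 10 + 29 = 49
σ = (0, 2, 1, 3): (-2) + 6 + 4 + 26 = 34
σ = (0, 2, 3, 1): (-2) + 6 + 10 + 30 = 44
σ = (0, 3, 1, 2): (-2) + (-4) + 4 + 29 = 27
σ = (0, 3, 2, 1): (-2) + (-4) + 21 + 30 = 45
σ = (1, 0, 2, 3): 15 + 17 + 21 + 26 = 79
σ = (1, 0, 3, 2): 15 + 17 + 10 + 29 = 71
σ = (1, 2, 0, 3): 15 + 6 + 25 + 26 = 72
σ = (1, 2, 3, 0): 15 + 6 + 10 + 22 = 53
σ = (1, 3, 0, 2): 15 + (-4) + 25 + 29 = 65
σ = (1, 3, 2, 0): 15 + (-4) + 21 + 22 = 54
σ = (2, 0, 1, 3): (-5) + 17 + 4 + 26 = 42
σ = (2, 0, 3, 1): (-5) + 17 + 10 + 30 = 52
σ = (2, 1, 0, 3): (-5) + 12 + 25 + 26 = 58
σ = (2, 1, 3, 0): (-5) + 12 + 10 + 22 = 39
σ = (2, 3, 0, 1): (-5) + (-4) + 25 + 30 = 46
σ = (2, 3, 1, 0): (-5) + (-4) + 4 + 22 = 17
σ = (3, 0, 1, 2): 8 + 17 + 4 + 29 = 58
σ = (3, 0, 2, 1): 8 + 17 + 21 + 30 = 76
σ = (3, 1, 0, 2): 8 + 12 + 25 + 29 = 74
σ = (3, 1, 2, 0): 8 + 12 + 21 + 22 = 63
σ = (3, 2, 0, 1): 8 + 6 + 25 + 30 = 69
σ = (3, 2, 1, 0): 8 + 6 + 4 + 22 = 40
Optimal value attained by: σ = (2, 3, 1, 0).
Answer: det⊕(G) = 17; verdict: NONSINGULAR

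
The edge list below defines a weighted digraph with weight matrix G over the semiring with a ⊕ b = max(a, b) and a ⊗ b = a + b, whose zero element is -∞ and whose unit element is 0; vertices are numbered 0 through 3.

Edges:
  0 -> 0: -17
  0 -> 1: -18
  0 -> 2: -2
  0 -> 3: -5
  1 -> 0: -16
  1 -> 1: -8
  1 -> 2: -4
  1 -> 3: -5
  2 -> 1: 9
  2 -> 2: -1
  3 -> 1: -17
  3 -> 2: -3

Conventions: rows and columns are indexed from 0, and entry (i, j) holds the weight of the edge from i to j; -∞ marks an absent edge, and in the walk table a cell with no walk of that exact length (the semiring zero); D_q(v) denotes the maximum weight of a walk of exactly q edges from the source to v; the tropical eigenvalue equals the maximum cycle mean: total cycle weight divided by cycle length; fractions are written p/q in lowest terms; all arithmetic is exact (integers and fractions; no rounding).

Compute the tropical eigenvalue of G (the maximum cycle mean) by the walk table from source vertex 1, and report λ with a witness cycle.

q=0: [-∞, 0, -∞, -∞]
q=1: [-16, -8, -4, -5]
q=2: [-24, 5, -5, -13]
q=3: [-11, 4, 1, 0]
q=4: [-12, 10, 0, -1]
Optimal cycle mean attained by: cycle 1->2->1, total (-4) + 9, length 2.
Answer: λ = 5/2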